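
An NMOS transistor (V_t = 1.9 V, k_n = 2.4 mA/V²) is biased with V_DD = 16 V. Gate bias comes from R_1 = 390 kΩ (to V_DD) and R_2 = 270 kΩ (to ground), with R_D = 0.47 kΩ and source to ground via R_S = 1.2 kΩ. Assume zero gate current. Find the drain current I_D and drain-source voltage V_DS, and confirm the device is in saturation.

I_D ≈ 2.6 mA, V_DS ≈ 12 V

V_G = V_DD·R_2/(R_1+R_2) = 16×270/660 = 6.55 V.
Assume saturation: I_D = (k_n/2)(V_GS − V_t)² with V_GS = V_G − I_D·R_S = 6.55 − 1.2·I_D.
Substituting gives 1.73·I_D² − 14.4·I_D + 25.9 = 0, with roots I_D = 2.64 or 5.69 mA.
The root I_D = 5.69 mA gives V_GS = -0.277 V ≤ V_t, so take I_D = 2.64 mA.
Then V_GS = 3.38 V and V_DS = V_DD − I_D(R_D+R_S) = 16 − 2.64×1.67 = 11.6 V.
Saturation requires V_DS ≥ V_GS − V_t = 1.48 V; 11.6 ≥ 1.48 ✓.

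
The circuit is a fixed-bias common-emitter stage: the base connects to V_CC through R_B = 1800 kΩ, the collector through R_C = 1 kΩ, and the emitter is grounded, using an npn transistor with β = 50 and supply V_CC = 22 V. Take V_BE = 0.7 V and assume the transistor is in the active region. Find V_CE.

V_CE ≈ 21 V

Base loop: V_CC = I_B·R_B + V_BE, so I_B = (22 − 0.7)/1800 kΩ = 0.0118 mA.
In the active region I_C = β·I_B = 50 × 0.0118 = 0.592 mA.
Collector loop: V_CE = V_CC − I_C·R_C = 22 − 0.592×1 = 21.4 V.
Since V_CE = 21.4 V > V_CE(sat) ≈ 0.2 V, the transistor is in the active region as assumed.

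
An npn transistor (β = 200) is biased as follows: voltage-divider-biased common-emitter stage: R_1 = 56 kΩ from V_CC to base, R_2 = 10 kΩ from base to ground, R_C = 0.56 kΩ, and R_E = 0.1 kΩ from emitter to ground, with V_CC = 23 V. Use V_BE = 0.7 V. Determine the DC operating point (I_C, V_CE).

I_C ≈ 19 mA, V_CE ≈ 10 V

Thevenize the base divider: V_Th = V_CC·R_2/(R_1+R_2) = 23×10/66 = 3.48 V, R_Th = R_1‖R_2 = 8.48 kΩ.
Base-emitter loop: V_Th = I_B·R_Th + V_BE + (β+1)I_B·R_E, so I_B = (3.48 − 0.7) / (8.48 + 201×0.1) = 0.0974 mA.
I_C = β·I_B = 200×0.0974 = 19.5 mA, and I_E = (β+1)I_B = 19.6 mA.
V_CE = V_CC − I_C·R_C − I_E·R_E = 23 − 19.5×0.56 − 19.6×0.1 = 10.1 V.
V_CE = 10.1 V > 0.2 V confirms active-region operation.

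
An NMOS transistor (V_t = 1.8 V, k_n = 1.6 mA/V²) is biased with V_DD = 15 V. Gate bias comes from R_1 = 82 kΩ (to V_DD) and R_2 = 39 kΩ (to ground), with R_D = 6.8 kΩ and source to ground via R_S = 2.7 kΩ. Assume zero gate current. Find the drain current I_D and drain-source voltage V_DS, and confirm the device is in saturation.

I_D ≈ 0.76 mA, V_DS ≈ 7.8 V

V_G = V_DD·R_2/(R_1+R_2) = 15×39/121 = 4.83 V.
Assume saturation: I_D = (k_n/2)(V_GS − V_t)² with V_GS = V_G − I_D·R_S = 4.83 − 2.7·I_D.
Substituting gives 5.83·I_D² − 14.1·I_D + 7.37 = 0, with roots I_D = 0.762 or 1.66 mA.
The root I_D = 1.66 mA gives V_GS = 0.361 V ≤ V_t, so take I_D = 0.762 mA.
Then V_GS = 2.78 V and V_DS = V_DD − I_D(R_D+R_S) = 15 − 0.762×9.5 = 7.76 V.
Saturation requires V_DS ≥ V_GS − V_t = 0.976 V; 7.76 ≥ 0.976 ✓.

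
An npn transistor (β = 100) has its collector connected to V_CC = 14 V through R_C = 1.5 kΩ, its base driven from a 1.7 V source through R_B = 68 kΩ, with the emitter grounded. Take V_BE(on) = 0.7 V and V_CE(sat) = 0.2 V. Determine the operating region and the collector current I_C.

Assume active. Base-emitter loop: I_B = (V_BB − V_BE)/R_B = (1.7 − 0.7)/68 = 0.0147 mA.
I_C = β·I_B = 100×0.0147 = 1.47 mA.
V_CE = V_CC − I_C·R_C = 14 − 1.47×1.5 = 11.8 V > V_CE(sat), so the active-region assumption holds.

active; I_C ≈ 1.5 mA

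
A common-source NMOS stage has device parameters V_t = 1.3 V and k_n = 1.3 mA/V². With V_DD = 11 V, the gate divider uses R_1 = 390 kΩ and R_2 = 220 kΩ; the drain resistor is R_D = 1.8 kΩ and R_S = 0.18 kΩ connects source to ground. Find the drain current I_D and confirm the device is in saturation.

I_D ≈ 3 mA

V_G = V_DD·R_2/(R_1+R_2) = 11×220/610 = 3.97 V.
Assume saturation: I_D = (k_n/2)(V_GS − V_t)² with V_GS = V_G − I_D·R_S = 3.97 − 0.18·I_D.
Substituting gives 0.0211·I_D² − 1.62·I_D + 4.62 = 0, with roots I_D = 2.96 or 74.2 mA.
The root I_D = 74.2 mA gives V_GS = -9.38 V ≤ V_t, so take I_D = 2.96 mA.
Then V_GS = 3.43 V and V_DS = V_DD − I_D(R_D+R_S) = 11 − 2.96×1.98 = 5.14 V.
Saturation requires V_DS ≥ V_GS − V_t = 2.13 V; 5.14 ≥ 2.13 ✓.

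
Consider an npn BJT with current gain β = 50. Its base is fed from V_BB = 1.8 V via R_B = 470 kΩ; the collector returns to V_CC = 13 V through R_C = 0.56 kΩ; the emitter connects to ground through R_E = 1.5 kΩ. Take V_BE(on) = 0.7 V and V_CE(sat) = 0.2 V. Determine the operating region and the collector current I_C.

active; I_C ≈ 0.1 mA

Assume active. Base-emitter loop: I_B = (V_BB − V_BE)/(R_B + (β+1)R_E) = (1.8 − 0.7)/(470 + 51×1.5) = 0.00201 mA.
I_C = β·I_B = 50×0.00201 = 0.101 mA.
V_CE = V_CC − I_C·R_C − I_E·R_E = 13 − 0.101×0.56 − 0.103×1.5 = 12.8 V > V_CE(sat), so the active-region assumption holds.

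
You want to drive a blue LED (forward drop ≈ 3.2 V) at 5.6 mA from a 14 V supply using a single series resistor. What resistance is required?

The resistor drops V_S − V_D = 14 − 3.2 = 10.8 V at 5.6 mA.
R = 10.8 V / 5.6 mA = 1.93 kΩ.

R ≈ 1.9 kΩ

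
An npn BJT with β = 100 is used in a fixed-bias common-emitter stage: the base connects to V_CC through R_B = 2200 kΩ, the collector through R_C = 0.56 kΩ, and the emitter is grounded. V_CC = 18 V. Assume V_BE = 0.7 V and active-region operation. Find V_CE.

V_CE ≈ 18 V

Base loop: V_CC = I_B·R_B + V_BE, so I_B = (18 − 0.7)/2200 kΩ = 0.00786 mA.
In the active region I_C = β·I_B = 100 × 0.00786 = 0.786 mA.
Collector loop: V_CE = V_CC − I_C·R_C = 18 − 0.786×0.56 = 17.6 V.
Since V_CE = 17.6 V > V_CE(sat) ≈ 0.2 V, the transistor is in the active region as assumed.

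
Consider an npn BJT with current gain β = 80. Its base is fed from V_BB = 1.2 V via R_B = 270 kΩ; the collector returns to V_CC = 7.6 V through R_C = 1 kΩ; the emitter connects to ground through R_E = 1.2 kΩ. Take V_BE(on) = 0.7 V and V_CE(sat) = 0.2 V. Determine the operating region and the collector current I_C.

Assume active. Base-emitter loop: I_B = (V_BB − V_BE)/(R_B + (β+1)R_E) = (1.2 − 0.7)/(270 + 81×1.2) = 0.00136 mA.
I_C = β·I_B = 80×0.00136 = 0.109 mA.
V_CE = V_CC − I_C·R_C − I_E·R_E = 7.6 − 0.109×1 − 0.11×1.2 = 7.36 V > V_CE(sat), so the active-region assumption holds.

active; I_C ≈ 0.11 mA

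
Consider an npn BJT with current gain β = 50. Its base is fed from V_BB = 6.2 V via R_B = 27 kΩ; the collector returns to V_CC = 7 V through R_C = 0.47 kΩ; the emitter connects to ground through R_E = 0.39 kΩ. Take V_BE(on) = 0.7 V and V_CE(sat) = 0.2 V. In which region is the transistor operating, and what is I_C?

active; I_C ≈ 5.9 mA

Assume active. Base-emitter loop: I_B = (V_BB − V_BE)/(R_B + (β+1)R_E) = (6.2 − 0.7)/(27 + 51×0.39) = 0.117 mA.
I_C = β·I_B = 50×0.117 = 5.86 mA.
V_CE = V_CC − I_C·R_C − I_E·R_E = 7 − 5.86×0.47 − 5.98×0.39 = 1.91 V > V_CE(sat), so the active-region assumption holds.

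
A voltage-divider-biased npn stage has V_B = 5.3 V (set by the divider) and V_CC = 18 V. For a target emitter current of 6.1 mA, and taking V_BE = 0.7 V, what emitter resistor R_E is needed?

R_E ≈ 0.75 kΩ

V_E = V_B − V_BE = 5.3 − 0.7 = 4.6 V.
R_E = V_E / I_E = 4.6 / 6.1 = 0.754 kΩ.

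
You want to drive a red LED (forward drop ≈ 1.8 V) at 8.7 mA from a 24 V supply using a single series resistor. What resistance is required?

The resistor drops V_S − V_D = 24 − 1.8 = 22.2 V at 8.7 mA.
R = 22.2 V / 8.7 mA = 2.55 kΩ.

R ≈ 2.6 kΩ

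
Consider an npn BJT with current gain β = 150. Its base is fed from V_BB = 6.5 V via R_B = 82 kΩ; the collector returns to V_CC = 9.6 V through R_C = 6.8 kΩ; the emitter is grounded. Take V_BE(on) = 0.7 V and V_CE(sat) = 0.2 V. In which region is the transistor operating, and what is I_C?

saturation; I_C ≈ 1.4 mA

Assume active: I_B = (6.5 − 0.7)/82 = 0.0707 mA, giving I_C = β·I_B = 10.6 mA.
But then V_CE = 9.6 − 10.6×6.8 = -62.5 V < V_CE(sat) = 0.2 V — impossible in the active region.
So the transistor is saturated. With V_CE = 0.2 V, I_C = (V_CC − 0.2)/R_C = 9.4/6.8 = 1.38 mA.
Check: β·I_B = 10.6 mA > I_C = 1.38 mA, confirming saturation.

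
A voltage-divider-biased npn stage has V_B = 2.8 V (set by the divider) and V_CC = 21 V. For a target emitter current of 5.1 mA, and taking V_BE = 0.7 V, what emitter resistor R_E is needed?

V_E = V_B − V_BE = 2.8 − 0.7 = 2.1 V.
R_E = V_E / I_E = 2.1 / 5.1 = 0.412 kΩ.

R_E ≈ 0.41 kΩ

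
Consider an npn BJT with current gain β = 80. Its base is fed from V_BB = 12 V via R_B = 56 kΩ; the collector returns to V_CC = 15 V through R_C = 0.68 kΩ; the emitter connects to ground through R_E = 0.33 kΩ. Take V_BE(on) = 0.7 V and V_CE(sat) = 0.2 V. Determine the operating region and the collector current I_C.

Assume active. Base-emitter loop: I_B = (V_BB − V_BE)/(R_B + (β+1)R_E) = (12 − 0.7)/(56 + 81×0.33) = 0.137 mA.
I_C = β·I_B = 80×0.137 = 10.9 mA.
V_CE = V_CC − I_C·R_C − I_E·R_E = 15 − 10.9×0.68 − 11.1×0.33 = 3.92 V > V_CE(sat), so the active-region assumption holds.

active; I_C ≈ 11 mA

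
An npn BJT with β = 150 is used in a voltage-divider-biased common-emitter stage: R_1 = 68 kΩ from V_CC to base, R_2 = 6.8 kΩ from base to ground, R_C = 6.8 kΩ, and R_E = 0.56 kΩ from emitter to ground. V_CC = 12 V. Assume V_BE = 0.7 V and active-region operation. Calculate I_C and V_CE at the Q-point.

I_C ≈ 0.65 mA, V_CE ≈ 7.2 V

Thevenize the base divider: V_Th = V_CC·R_2/(R_1+R_2) = 12×6.8/74.8 = 1.09 V, R_Th = R_1‖R_2 = 6.18 kΩ.
Base-emitter loop: V_Th = I_B·R_Th + V_BE + (β+1)I_B·R_E, so I_B = (1.09 − 0.7) / (6.18 + 151×0.56) = 0.00431 mA.
I_C = β·I_B = 150×0.00431 = 0.646 mA, and I_E = (β+1)I_B = 0.65 mA.
V_CE = V_CC − I_C·R_C − I_E·R_E = 12 − 0.646×6.8 − 0.65×0.56 = 7.24 V.
V_CE = 7.24 V > 0.2 V confirms active-region operation.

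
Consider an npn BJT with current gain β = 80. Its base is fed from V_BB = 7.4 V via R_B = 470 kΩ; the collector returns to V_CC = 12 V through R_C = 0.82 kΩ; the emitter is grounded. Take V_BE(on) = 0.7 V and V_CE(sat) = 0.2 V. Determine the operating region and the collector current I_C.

Assume active. Base-emitter loop: I_B = (V_BB − V_BE)/R_B = (7.4 − 0.7)/470 = 0.0143 mA.
I_C = β·I_B = 80×0.0143 = 1.14 mA.
V_CE = V_CC − I_C·R_C = 12 − 1.14×0.82 = 11.1 V > V_CE(sat), so the active-region assumption holds.

active; I_C ≈ 1.1 mA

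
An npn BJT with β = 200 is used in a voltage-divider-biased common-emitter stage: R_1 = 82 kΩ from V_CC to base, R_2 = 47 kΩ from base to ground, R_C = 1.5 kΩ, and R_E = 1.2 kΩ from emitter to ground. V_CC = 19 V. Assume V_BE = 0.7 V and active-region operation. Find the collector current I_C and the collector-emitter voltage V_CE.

I_C ≈ 4.6 mA, V_CE ≈ 6.6 V

Thevenize the base divider: V_Th = V_CC·R_2/(R_1+R_2) = 19×47/129 = 6.92 V, R_Th = R_1‖R_2 = 29.9 kΩ.
Base-emitter loop: V_Th = I_B·R_Th + V_BE + (β+1)I_B·R_E, so I_B = (6.92 − 0.7) / (29.9 + 201×1.2) = 0.023 mA.
I_C = β·I_B = 200×0.023 = 4.59 mA, and I_E = (β+1)I_B = 4.61 mA.
V_CE = V_CC − I_C·R_C − I_E·R_E = 19 − 4.59×1.5 − 4.61×1.2 = 6.58 V.
V_CE = 6.58 V > 0.2 V confirms active-region operation.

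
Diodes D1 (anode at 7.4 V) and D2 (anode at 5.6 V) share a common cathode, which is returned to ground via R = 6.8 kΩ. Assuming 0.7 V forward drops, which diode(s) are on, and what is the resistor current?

Only D1 conducts; I_R ≈ 0.99 mA

Assume both conduct. Then node N would need to be at both 7.4−0.7 = 6.7 V and 5.6−0.7 = 4.9 V, which is impossible.
Assume only D1 conducts: V_N = 7.4 − 0.7 = 6.7 V, so I_R = 6.7/6.8 = 0.985 mA.
Check D2: its anode-to-cathode voltage is 5.6 − 6.7 = -1.1 V < 0.7 V, so it is off. The assumption is consistent.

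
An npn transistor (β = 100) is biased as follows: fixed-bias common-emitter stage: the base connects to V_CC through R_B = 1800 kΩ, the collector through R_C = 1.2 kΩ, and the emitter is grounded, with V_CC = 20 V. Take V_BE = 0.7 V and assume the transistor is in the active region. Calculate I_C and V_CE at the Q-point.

I_C ≈ 1.1 mA, V_CE ≈ 19 V

Base loop: V_CC = I_B·R_B + V_BE, so I_B = (20 − 0.7)/1800 kΩ = 0.0107 mA.
In the active region I_C = β·I_B = 100 × 0.0107 = 1.07 mA.
Collector loop: V_CE = V_CC − I_C·R_C = 20 − 1.07×1.2 = 18.7 V.
Since V_CE = 18.7 V > V_CE(sat) ≈ 0.2 V, the transistor is in the active region as assumed.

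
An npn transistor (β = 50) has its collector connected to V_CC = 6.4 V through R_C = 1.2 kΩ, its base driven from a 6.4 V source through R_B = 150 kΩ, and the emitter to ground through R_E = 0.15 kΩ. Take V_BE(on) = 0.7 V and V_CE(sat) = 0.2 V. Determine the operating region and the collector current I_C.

Assume active. Base-emitter loop: I_B = (V_BB − V_BE)/(R_B + (β+1)R_E) = (6.4 − 0.7)/(150 + 51×0.15) = 0.0362 mA.
I_C = β·I_B = 50×0.0362 = 1.81 mA.
V_CE = V_CC − I_C·R_C − I_E·R_E = 6.4 − 1.81×1.2 − 1.84×0.15 = 3.95 V > V_CE(sat), so the active-region assumption holds.

active; I_C ≈ 1.8 mA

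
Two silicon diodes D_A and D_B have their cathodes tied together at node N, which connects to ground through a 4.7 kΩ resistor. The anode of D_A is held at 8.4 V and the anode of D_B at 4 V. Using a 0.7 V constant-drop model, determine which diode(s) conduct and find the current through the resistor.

Assume both conduct. Then node N would need to be at both 8.4−0.7 = 7.7 V and 4−0.7 = 3.3 V, which is impossible.
Assume only D_A conducts: V_N = 8.4 − 0.7 = 7.7 V, so I_R = 7.7/4.7 = 1.64 mA.
Check D_B: its anode-to-cathode voltage is 4 − 7.7 = -3.7 V < 0.7 V, so it is off. The assumption is consistent.

Only D_A conducts; I_R ≈ 1.6 mA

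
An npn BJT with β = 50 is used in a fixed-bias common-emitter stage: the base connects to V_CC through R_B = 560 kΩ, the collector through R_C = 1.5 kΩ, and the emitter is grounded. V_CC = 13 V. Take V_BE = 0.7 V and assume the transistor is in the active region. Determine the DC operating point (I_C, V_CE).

Base loop: V_CC = I_B·R_B + V_BE, so I_B = (13 − 0.7)/560 kΩ = 0.022 mA.
In the active region I_C = β·I_B = 50 × 0.022 = 1.1 mA.
Collector loop: V_CE = V_CC − I_C·R_C = 13 − 1.1×1.5 = 11.4 V.
Since V_CE = 11.4 V > V_CE(sat) ≈ 0.2 V, the transistor is in the active region as assumed.

I_C ≈ 1.1 mA, V_CE ≈ 11 V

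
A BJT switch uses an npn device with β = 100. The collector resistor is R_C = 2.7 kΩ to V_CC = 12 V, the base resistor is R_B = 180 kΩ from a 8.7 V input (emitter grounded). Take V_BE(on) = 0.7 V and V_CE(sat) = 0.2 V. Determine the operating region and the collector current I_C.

saturation; I_C ≈ 4.4 mA

Assume active: I_B = (8.7 − 0.7)/180 = 0.0444 mA, giving I_C = β·I_B = 4.44 mA.
But then V_CE = 12 − 4.44×2.7 = 0.00000000000000178 V < V_CE(sat) = 0.2 V — impossible in the active region.
So the transistor is saturated. With V_CE = 0.2 V, I_C = (V_CC − 0.2)/R_C = 11.8/2.7 = 4.37 mA.
Check: β·I_B = 4.44 mA > I_C = 4.37 mA, confirming saturation.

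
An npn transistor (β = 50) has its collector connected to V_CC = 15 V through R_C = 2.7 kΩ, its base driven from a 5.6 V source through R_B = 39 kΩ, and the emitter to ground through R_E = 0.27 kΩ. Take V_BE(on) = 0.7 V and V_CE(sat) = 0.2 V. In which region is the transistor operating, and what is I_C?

active; I_C ≈ 4.6 mA

Assume active. Base-emitter loop: I_B = (V_BB − V_BE)/(R_B + (β+1)R_E) = (5.6 − 0.7)/(39 + 51×0.27) = 0.0929 mA.
I_C = β·I_B = 50×0.0929 = 4.64 mA.
V_CE = V_CC − I_C·R_C − I_E·R_E = 15 − 4.64×2.7 − 4.74×0.27 = 1.19 V > V_CE(sat), so the active-region assumption holds.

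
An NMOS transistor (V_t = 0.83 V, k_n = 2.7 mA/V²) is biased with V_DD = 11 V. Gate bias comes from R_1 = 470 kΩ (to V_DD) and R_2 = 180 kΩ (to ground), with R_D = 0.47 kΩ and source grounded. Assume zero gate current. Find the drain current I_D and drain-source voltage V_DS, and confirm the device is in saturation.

I_D ≈ 6.6 mA, V_DS ≈ 7.9 V

V_G = V_DD·R_2/(R_1+R_2) = 11×180/650 = 3.05 V. With the source grounded, V_GS = V_G = 3.05 V.
Assume saturation: I_D = (k_n/2)(V_GS − V_t)² = (2.7/2)×(3.05 − 0.83)² = 1.35×2.22² = 6.63 mA.
V_DS = V_DD − I_D·R_D = 11 − 6.63×0.47 = 7.88 V.
Saturation requires V_DS ≥ V_GS − V_t = 2.22 V; 7.88 ≥ 2.22 ✓.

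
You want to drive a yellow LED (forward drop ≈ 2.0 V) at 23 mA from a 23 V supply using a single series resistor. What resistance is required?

R ≈ 0.91 kΩ

The resistor drops V_S − V_D = 23 − 2.0 = 21 V at 23 mA.
R = 21 V / 23 mA = 0.913 kΩ.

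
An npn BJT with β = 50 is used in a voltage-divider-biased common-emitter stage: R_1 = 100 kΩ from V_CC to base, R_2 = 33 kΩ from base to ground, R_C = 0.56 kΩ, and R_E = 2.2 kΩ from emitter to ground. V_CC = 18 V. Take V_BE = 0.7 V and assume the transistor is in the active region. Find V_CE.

Thevenize the base divider: V_Th = V_CC·R_2/(R_1+R_2) = 18×33/133 = 4.47 V, R_Th = R_1‖R_2 = 24.8 kΩ.
Base-emitter loop: V_Th = I_B·R_Th + V_BE + (β+1)I_B·R_E, so I_B = (4.47 − 0.7) / (24.8 + 51×2.2) = 0.0275 mA.
I_C = β·I_B = 50×0.0275 = 1.37 mA, and I_E = (β+1)I_B = 1.4 mA.
V_CE = V_CC − I_C·R_C − I_E·R_E = 18 − 1.37×0.56 − 1.4×2.2 = 14.1 V.
V_CE = 14.1 V > 0.2 V confirms active-region operation.

V_CE ≈ 14 V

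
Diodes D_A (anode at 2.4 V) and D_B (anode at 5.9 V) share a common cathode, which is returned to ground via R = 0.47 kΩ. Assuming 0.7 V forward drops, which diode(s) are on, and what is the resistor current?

Only D_B conducts; I_R ≈ 11 mA

Assume both conduct. Then node N would need to be at both 2.4−0.7 = 1.7 V and 5.9−0.7 = 5.2 V, which is impossible.
Assume only D_B conducts: V_N = 5.9 − 0.7 = 5.2 V, so I_R = 5.2/0.47 = 11.1 mA.
Check D_A: its anode-to-cathode voltage is 2.4 − 5.2 = -2.8 V < 0.7 V, so it is off. The assumption is consistent.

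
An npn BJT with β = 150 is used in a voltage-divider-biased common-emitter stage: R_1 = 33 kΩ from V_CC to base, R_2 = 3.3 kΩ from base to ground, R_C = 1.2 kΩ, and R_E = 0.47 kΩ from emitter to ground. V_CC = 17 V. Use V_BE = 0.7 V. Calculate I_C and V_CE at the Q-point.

I_C ≈ 1.7 mA, V_CE ≈ 14 V

Thevenize the base divider: V_Th = V_CC·R_2/(R_1+R_2) = 17×3.3/36.3 = 1.55 V, R_Th = R_1‖R_2 = 3 kΩ.
Base-emitter loop: V_Th = I_B·R_Th + V_BE + (β+1)I_B·R_E, so I_B = (1.55 − 0.7) / (3 + 151×0.47) = 0.0114 mA.
I_C = β·I_B = 150×0.0114 = 1.71 mA, and I_E = (β+1)I_B = 1.73 mA.
V_CE = V_CC − I_C·R_C − I_E·R_E = 17 − 1.71×1.2 − 1.73×0.47 = 14.1 V.
V_CE = 14.1 V > 0.2 V confirms active-region operation.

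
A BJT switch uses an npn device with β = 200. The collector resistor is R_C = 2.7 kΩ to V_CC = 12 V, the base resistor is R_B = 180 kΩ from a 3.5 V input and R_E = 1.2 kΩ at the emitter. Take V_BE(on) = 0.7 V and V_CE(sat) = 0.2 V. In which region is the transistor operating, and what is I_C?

Assume active. Base-emitter loop: I_B = (V_BB − V_BE)/(R_B + (β+1)R_E) = (3.5 − 0.7)/(180 + 201×1.2) = 0.00665 mA.
I_C = β·I_B = 200×0.00665 = 1.33 mA.
V_CE = V_CC − I_C·R_C − I_E·R_E = 12 − 1.33×2.7 − 1.34×1.2 = 6.81 V > V_CE(sat), so the active-region assumption holds.

active; I_C ≈ 1.3 mA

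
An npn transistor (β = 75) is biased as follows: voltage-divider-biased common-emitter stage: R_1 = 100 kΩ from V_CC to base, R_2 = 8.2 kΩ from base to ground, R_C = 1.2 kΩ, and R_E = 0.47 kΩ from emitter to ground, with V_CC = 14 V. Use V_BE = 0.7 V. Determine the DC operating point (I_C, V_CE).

I_C ≈ 0.63 mA, V_CE ≈ 13 V

Thevenize the base divider: V_Th = V_CC·R_2/(R_1+R_2) = 14×8.2/108 = 1.06 V, R_Th = R_1‖R_2 = 7.58 kΩ.
Base-emitter loop: V_Th = I_B·R_Th + V_BE + (β+1)I_B·R_E, so I_B = (1.06 − 0.7) / (7.58 + 76×0.47) = 0.00834 mA.
I_C = β·I_B = 75×0.00834 = 0.625 mA, and I_E = (β+1)I_B = 0.634 mA.
V_CE = V_CC − I_C·R_C − I_E·R_E = 14 − 0.625×1.2 − 0.634×0.47 = 13 V.
V_CE = 13 V > 0.2 V confirms active-region operation.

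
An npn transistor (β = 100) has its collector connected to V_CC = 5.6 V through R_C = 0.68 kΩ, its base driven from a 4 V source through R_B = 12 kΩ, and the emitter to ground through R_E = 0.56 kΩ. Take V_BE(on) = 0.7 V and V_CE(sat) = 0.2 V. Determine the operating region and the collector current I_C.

Assume active: I_B = (4 − 0.7)/(12 + 101×0.56) = 0.0481 mA, I_C = β·I_B = 4.81 mA.
Then V_CE = 5.6 − 4.81×0.68 − 4.86×0.56 = -0.395 V < 0.2 V — the active assumption fails.
Re-solve with V_CE = 0.2 V. KCL at the emitter: V_E/R_E = (V_BB−0.7−V_E)/R_B + (V_CC−0.2−V_E)/R_C, giving V_E = 2.46 V.
I_C = (V_CC − 0.2 − V_E)/R_C = (5.4 − 2.46)/0.68 = 4.32 mA.
Check: I_B = (3.3 − 2.46)/12 = 0.07 mA, and β·I_B = 7 mA > I_C, confirming saturation.

saturation; I_C ≈ 4.3 mA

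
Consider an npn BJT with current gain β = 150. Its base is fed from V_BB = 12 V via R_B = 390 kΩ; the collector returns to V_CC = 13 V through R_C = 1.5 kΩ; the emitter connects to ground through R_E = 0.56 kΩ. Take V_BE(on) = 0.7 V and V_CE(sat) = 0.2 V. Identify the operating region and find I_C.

Assume active. Base-emitter loop: I_B = (V_BB − V_BE)/(R_B + (β+1)R_E) = (12 − 0.7)/(390 + 151×0.56) = 0.0238 mA.
I_C = β·I_B = 150×0.0238 = 3.57 mA.
V_CE = V_CC − I_C·R_C − I_E·R_E = 13 − 3.57×1.5 − 3.6×0.56 = 5.63 V > V_CE(sat), so the active-region assumption holds.

active; I_C ≈ 3.6 mA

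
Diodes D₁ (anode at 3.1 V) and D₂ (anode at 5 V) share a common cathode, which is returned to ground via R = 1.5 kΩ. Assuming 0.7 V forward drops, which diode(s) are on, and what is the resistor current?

Assume both conduct. Then node N would need to be at both 3.1−0.7 = 2.4 V and 5−0.7 = 4.3 V, which is impossible.
Assume only D₂ conducts: V_N = 5 − 0.7 = 4.3 V, so I_R = 4.3/1.5 = 2.87 mA.
Check D₁: its anode-to-cathode voltage is 3.1 − 4.3 = -1.2 V < 0.7 V, so it is off. The assumption is consistent.

Only D₂ conducts; I_R ≈ 2.9 mA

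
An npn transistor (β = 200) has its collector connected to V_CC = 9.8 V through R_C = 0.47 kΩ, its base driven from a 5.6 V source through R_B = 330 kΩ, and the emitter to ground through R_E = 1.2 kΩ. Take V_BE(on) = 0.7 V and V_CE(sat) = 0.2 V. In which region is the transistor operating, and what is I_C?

Assume active. Base-emitter loop: I_B = (V_BB − V_BE)/(R_B + (β+1)R_E) = (5.6 − 0.7)/(330 + 201×1.2) = 0.00858 mA.
I_C = β·I_B = 200×0.00858 = 1.72 mA.
V_CE = V_CC − I_C·R_C − I_E·R_E = 9.8 − 1.72×0.47 − 1.72×1.2 = 6.92 V > V_CE(sat), so the active-region assumption holds.

active; I_C ≈ 1.7 mA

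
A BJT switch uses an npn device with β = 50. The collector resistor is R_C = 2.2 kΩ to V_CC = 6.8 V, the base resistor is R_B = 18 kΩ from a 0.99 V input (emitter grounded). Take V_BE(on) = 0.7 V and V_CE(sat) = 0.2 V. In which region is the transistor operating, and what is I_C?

active; I_C ≈ 0.81 mA

Assume active. Base-emitter loop: I_B = (V_BB − V_BE)/R_B = (0.99 − 0.7)/18 = 0.0161 mA.
I_C = β·I_B = 50×0.0161 = 0.806 mA.
V_CE = V_CC − I_C·R_C = 6.8 − 0.806×2.2 = 5.03 V > V_CE(sat), so the active-region assumption holds.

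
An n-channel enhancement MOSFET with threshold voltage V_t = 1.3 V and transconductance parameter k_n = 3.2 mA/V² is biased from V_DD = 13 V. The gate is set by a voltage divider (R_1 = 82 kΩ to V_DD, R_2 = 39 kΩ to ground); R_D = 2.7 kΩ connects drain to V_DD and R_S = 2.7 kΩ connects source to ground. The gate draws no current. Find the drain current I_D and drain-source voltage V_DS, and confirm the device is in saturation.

V_G = V_DD·R_2/(R_1+R_2) = 13×39/121 = 4.19 V.
Assume saturation: I_D = (k_n/2)(V_GS − V_t)² with V_GS = V_G − I_D·R_S = 4.19 − 2.7·I_D.
Substituting gives 11.7·I_D² − 26·I_D + 13.4 = 0, with roots I_D = 0.807 or 1.42 mA.
The root I_D = 1.42 mA gives V_GS = 0.358 V ≤ V_t, so take I_D = 0.807 mA.
Then V_GS = 2.01 V and V_DS = V_DD − I_D(R_D+R_S) = 13 − 0.807×5.4 = 8.64 V.
Saturation requires V_DS ≥ V_GS − V_t = 0.71 V; 8.64 ≥ 0.71 ✓.

I_D ≈ 0.81 mA, V_DS ≈ 8.6 V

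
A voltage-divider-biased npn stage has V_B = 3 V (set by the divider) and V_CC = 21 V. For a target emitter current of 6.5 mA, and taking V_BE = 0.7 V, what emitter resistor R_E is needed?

V_E = V_B − V_BE = 3 − 0.7 = 2.3 V.
R_E = V_E / I_E = 2.3 / 6.5 = 0.354 kΩ.

R_E ≈ 0.35 kΩ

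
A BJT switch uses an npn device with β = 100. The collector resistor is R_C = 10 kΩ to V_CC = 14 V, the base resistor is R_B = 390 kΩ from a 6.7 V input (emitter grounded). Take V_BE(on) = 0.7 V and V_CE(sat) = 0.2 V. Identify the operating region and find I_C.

saturation; I_C ≈ 1.4 mA

Assume active: I_B = (6.7 − 0.7)/390 = 0.0154 mA, giving I_C = β·I_B = 1.54 mA.
But then V_CE = 14 − 1.54×10 = -1.38 V < V_CE(sat) = 0.2 V — impossible in the active region.
So the transistor is saturated. With V_CE = 0.2 V, I_C = (V_CC − 0.2)/R_C = 13.8/10 = 1.38 mA.
Check: β·I_B = 1.54 mA > I_C = 1.38 mA, confirming saturation.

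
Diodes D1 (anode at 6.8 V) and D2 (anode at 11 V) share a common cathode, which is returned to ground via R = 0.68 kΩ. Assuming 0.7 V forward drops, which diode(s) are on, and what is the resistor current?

Assume both conduct. Then node N would need to be at both 6.8−0.7 = 6.1 V and 11−0.7 = 10.3 V, which is impossible.
Assume only D2 conducts: V_N = 11 − 0.7 = 10.3 V, so I_R = 10.3/0.68 = 15.1 mA.
Check D1: its anode-to-cathode voltage is 6.8 − 10.3 = -3.5 V < 0.7 V, so it is off. The assumption is consistent.

Only D2 conducts; I_R ≈ 15 mA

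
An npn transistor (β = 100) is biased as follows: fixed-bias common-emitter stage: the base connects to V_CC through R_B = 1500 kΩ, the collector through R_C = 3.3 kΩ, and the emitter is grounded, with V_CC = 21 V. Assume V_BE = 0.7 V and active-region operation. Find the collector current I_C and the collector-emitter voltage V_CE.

Base loop: V_CC = I_B·R_B + V_BE, so I_B = (21 − 0.7)/1500 kΩ = 0.0135 mA.
In the active region I_C = β·I_B = 100 × 0.0135 = 1.35 mA.
Collector loop: V_CE = V_CC − I_C·R_C = 21 − 1.35×3.3 = 16.5 V.
Since V_CE = 16.5 V > V_CE(sat) ≈ 0.2 V, the transistor is in the active region as assumed.

I_C ≈ 1.4 mA, V_CE ≈ 17 V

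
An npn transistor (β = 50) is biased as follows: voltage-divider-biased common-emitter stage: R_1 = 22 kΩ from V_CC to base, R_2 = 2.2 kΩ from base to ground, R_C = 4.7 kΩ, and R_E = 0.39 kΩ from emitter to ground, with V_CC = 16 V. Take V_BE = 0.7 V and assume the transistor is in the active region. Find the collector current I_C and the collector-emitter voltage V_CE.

I_C ≈ 1.7 mA, V_CE ≈ 7.2 V

Thevenize the base divider: V_Th = V_CC·R_2/(R_1+R_2) = 16×2.2/24.2 = 1.45 V, R_Th = R_1‖R_2 = 2 kΩ.
Base-emitter loop: V_Th = I_B·R_Th + V_BE + (β+1)I_B·R_E, so I_B = (1.45 − 0.7) / (2 + 51×0.39) = 0.0345 mA.
I_C = β·I_B = 50×0.0345 = 1.72 mA, and I_E = (β+1)I_B = 1.76 mA.
V_CE = V_CC − I_C·R_C − I_E·R_E = 16 − 1.72×4.7 − 1.76×0.39 = 7.21 V.
V_CE = 7.21 V > 0.2 V confirms active-region operation.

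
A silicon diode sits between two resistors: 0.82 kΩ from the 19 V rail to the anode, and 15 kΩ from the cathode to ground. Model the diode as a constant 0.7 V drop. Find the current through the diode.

The two resistors are in series with the diode, so KVL gives 19 = I·0.82 + 0.7 + I·15.
I = (19 − 0.7) / (0.82 + 15) kΩ = 18.3 / 15.8 = 1.16 mA.

I ≈ 1.2 mA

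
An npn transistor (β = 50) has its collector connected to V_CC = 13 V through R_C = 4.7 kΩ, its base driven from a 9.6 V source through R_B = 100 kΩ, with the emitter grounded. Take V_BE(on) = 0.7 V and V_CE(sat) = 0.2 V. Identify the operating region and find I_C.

Assume active: I_B = (9.6 − 0.7)/100 = 0.089 mA, giving I_C = β·I_B = 4.45 mA.
But then V_CE = 13 − 4.45×4.7 = -7.92 V < V_CE(sat) = 0.2 V — impossible in the active region.
So the transistor is saturated. With V_CE = 0.2 V, I_C = (V_CC − 0.2)/R_C = 12.8/4.7 = 2.72 mA.
Check: β·I_B = 4.45 mA > I_C = 2.72 mA, confirming saturation.

saturation; I_C ≈ 2.7 mA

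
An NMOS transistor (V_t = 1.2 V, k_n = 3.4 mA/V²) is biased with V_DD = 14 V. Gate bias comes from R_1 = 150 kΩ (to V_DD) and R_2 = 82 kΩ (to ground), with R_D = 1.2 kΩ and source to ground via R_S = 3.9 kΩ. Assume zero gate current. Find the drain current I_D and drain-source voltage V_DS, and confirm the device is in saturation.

V_G = V_DD·R_2/(R_1+R_2) = 14×82/232 = 4.95 V.
Assume saturation: I_D = (k_n/2)(V_GS − V_t)² with V_GS = V_G − I_D·R_S = 4.95 − 3.9·I_D.
Substituting gives 25.9·I_D² − 50.7·I_D + 23.9 = 0, with roots I_D = 0.787 or 1.17 mA.
The root I_D = 1.17 mA gives V_GS = 0.369 V ≤ V_t, so take I_D = 0.787 mA.
Then V_GS = 1.88 V and V_DS = V_DD − I_D(R_D+R_S) = 14 − 0.787×5.1 = 9.99 V.
Saturation requires V_DS ≥ V_GS − V_t = 0.68 V; 9.99 ≥ 0.68 ✓.

I_D ≈ 0.79 mA, V_DS ≈ 10 V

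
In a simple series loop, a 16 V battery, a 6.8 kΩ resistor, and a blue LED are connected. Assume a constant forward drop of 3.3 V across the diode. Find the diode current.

KVL around the loop: 16 = V_D + I·R = 3.3 + I × 6.8 kΩ.
So I = (16 − 3.3) / 6.8 kΩ = 12.7 / 6.8 = 1.87 mA.

I ≈ 1.9 mA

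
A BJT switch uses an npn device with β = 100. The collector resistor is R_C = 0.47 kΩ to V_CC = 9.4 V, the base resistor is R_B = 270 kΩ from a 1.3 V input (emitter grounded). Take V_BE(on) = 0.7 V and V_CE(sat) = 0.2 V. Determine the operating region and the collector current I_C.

active; I_C ≈ 0.22 mA

Assume active. Base-emitter loop: I_B = (V_BB − V_BE)/R_B = (1.3 − 0.7)/270 = 0.00222 mA.
I_C = β·I_B = 100×0.00222 = 0.222 mA.
V_CE = V_CC − I_C·R_C = 9.4 − 0.222×0.47 = 9.3 V > V_CE(sat), so the active-region assumption holds.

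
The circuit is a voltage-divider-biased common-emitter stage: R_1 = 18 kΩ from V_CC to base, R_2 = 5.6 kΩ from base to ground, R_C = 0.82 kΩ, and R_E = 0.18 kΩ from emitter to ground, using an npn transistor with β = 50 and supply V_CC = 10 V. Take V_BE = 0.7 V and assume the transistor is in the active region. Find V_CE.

V_CE ≈ 3.8 V

Thevenize the base divider: V_Th = V_CC·R_2/(R_1+R_2) = 10×5.6/23.6 = 2.37 V, R_Th = R_1‖R_2 = 4.27 kΩ.
Base-emitter loop: V_Th = I_B·R_Th + V_BE + (β+1)I_B·R_E, so I_B = (2.37 − 0.7) / (4.27 + 51×0.18) = 0.124 mA.
I_C = β·I_B = 50×0.124 = 6.22 mA, and I_E = (β+1)I_B = 6.34 mA.
V_CE = V_CC − I_C·R_C − I_E·R_E = 10 − 6.22×0.82 − 6.34×0.18 = 3.76 V.
V_CE = 3.76 V > 0.2 V confirms active-region operation.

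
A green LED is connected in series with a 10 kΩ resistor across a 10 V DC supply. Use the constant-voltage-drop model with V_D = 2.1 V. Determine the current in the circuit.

I ≈ 0.79 mA

KVL around the loop: 10 = V_D + I·R = 2.1 + I × 10 kΩ.
So I = (10 − 2.1) / 10 kΩ = 7.9 / 10 = 0.79 mA.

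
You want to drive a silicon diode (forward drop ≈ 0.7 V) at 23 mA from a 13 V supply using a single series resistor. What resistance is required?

The resistor drops V_S − V_D = 13 − 0.7 = 12.3 V at 23 mA.
R = 12.3 V / 23 mA = 0.535 kΩ.

R ≈ 0.53 kΩ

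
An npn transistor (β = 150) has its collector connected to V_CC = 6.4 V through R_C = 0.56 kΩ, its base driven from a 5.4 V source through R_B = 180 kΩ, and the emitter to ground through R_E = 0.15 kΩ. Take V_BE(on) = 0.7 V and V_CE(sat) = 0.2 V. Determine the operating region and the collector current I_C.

Assume active. Base-emitter loop: I_B = (V_BB − V_BE)/(R_B + (β+1)R_E) = (5.4 − 0.7)/(180 + 151×0.15) = 0.0232 mA.
I_C = β·I_B = 150×0.0232 = 3.48 mA.
V_CE = V_CC − I_C·R_C − I_E·R_E = 6.4 − 3.48×0.56 − 3.5×0.15 = 3.93 V > V_CE(sat), so the active-region assumption holds.

active; I_C ≈ 3.5 mA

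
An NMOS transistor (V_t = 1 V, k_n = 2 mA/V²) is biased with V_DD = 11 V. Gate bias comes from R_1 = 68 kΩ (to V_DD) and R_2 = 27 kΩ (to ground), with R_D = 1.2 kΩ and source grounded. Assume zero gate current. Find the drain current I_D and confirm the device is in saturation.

I_D ≈ 4.5 mA

V_G = V_DD·R_2/(R_1+R_2) = 11×27/95 = 3.13 V. With the source grounded, V_GS = V_G = 3.13 V.
Assume saturation: I_D = (k_n/2)(V_GS − V_t)² = (2/2)×(3.13 − 1)² = 1×2.13² = 4.52 mA.
V_DS = V_DD − I_D·R_D = 11 − 4.52×1.2 = 5.57 V.
Saturation requires V_DS ≥ V_GS − V_t = 2.13 V; 5.57 ≥ 2.13 ✓.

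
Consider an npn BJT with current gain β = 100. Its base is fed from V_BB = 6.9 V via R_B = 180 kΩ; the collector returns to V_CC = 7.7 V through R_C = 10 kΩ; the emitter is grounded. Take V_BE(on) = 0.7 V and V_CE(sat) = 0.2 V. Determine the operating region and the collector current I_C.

Assume active: I_B = (6.9 − 0.7)/180 = 0.0344 mA, giving I_C = β·I_B = 3.44 mA.
But then V_CE = 7.7 − 3.44×10 = -26.7 V < V_CE(sat) = 0.2 V — impossible in the active region.
So the transistor is saturated. With V_CE = 0.2 V, I_C = (V_CC − 0.2)/R_C = 7.5/10 = 0.75 mA.
Check: β·I_B = 3.44 mA > I_C = 0.75 mA, confirming saturation.

saturation; I_C ≈ 0.75 mA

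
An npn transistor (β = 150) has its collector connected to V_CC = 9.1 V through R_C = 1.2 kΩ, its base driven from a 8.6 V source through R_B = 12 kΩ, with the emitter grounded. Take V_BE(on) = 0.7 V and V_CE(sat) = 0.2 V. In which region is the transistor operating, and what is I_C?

Assume active: I_B = (8.6 − 0.7)/12 = 0.658 mA, giving I_C = β·I_B = 98.8 mA.
But then V_CE = 9.1 − 98.8×1.2 = -109 V < V_CE(sat) = 0.2 V — impossible in the active region.
So the transistor is saturated. With V_CE = 0.2 V, I_C = (V_CC − 0.2)/R_C = 8.9/1.2 = 7.42 mA.
Check: β·I_B = 98.8 mA > I_C = 7.42 mA, confirming saturation.

saturation; I_C ≈ 7.4 mA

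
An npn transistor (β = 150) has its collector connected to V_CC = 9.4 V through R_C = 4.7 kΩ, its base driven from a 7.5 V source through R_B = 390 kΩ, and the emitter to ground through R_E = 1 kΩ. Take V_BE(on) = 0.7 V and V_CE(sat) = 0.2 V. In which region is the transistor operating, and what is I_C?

Assume active: I_B = (7.5 − 0.7)/(390 + 151×1) = 0.0126 mA, I_C = β·I_B = 1.89 mA.
Then V_CE = 9.4 − 1.89×4.7 − 1.9×1 = -1.36 V < 0.2 V — the active assumption fails.
Re-solve with V_CE = 0.2 V. KCL at the emitter: V_E/R_E = (V_BB−0.7−V_E)/R_B + (V_CC−0.2−V_E)/R_C, giving V_E = 1.62 V.
I_C = (V_CC − 0.2 − V_E)/R_C = (9.2 − 1.62)/4.7 = 1.61 mA.
Check: I_B = (6.8 − 1.62)/390 = 0.0133 mA, and β·I_B = 1.99 mA > I_C, confirming saturation.

saturation; I_C ≈ 1.6 mA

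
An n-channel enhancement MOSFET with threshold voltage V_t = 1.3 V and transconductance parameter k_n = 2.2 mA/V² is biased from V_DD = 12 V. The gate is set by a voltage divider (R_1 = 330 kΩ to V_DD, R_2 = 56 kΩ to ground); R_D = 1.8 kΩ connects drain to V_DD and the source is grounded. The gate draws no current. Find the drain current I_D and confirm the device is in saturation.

I_D ≈ 0.21 mA

V_G = V_DD·R_2/(R_1+R_2) = 12×56/386 = 1.74 V. With the source grounded, V_GS = V_G = 1.74 V.
Assume saturation: I_D = (k_n/2)(V_GS − V_t)² = (2.2/2)×(1.74 − 1.3)² = 1.1×0.441² = 0.214 mA.
V_DS = V_DD − I_D·R_D = 12 − 0.214×1.8 = 11.6 V.
Saturation requires V_DS ≥ V_GS − V_t = 0.441 V; 11.6 ≥ 0.441 ✓.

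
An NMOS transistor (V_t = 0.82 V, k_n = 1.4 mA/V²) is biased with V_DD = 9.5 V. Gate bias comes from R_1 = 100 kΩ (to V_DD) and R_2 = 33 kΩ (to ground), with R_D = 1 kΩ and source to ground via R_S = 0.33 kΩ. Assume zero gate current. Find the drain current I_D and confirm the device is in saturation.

I_D ≈ 1 mA

V_G = V_DD·R_2/(R_1+R_2) = 9.5×33/133 = 2.36 V.
Assume saturation: I_D = (k_n/2)(V_GS − V_t)² with V_GS = V_G − I_D·R_S = 2.36 − 0.33·I_D.
Substituting gives 0.0762·I_D² − 1.71·I_D + 1.65 = 0, with roots I_D = 1.01 or 21.4 mA.
The root I_D = 21.4 mA gives V_GS = -4.71 V ≤ V_t, so take I_D = 1.01 mA.
Then V_GS = 2.02 V and V_DS = V_DD − I_D(R_D+R_S) = 9.5 − 1.01×1.33 = 8.15 V.
Saturation requires V_DS ≥ V_GS − V_t = 1.2 V; 8.15 ≥ 1.2 ✓.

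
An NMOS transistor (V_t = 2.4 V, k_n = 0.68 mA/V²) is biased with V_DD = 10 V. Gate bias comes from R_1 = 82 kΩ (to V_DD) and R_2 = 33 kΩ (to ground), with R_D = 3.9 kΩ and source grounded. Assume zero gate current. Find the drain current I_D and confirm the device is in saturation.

V_G = V_DD·R_2/(R_1+R_2) = 10×33/115 = 2.87 V. With the source grounded, V_GS = V_G = 2.87 V.
Assume saturation: I_D = (k_n/2)(V_GS − V_t)² = (0.68/2)×(2.87 − 2.4)² = 0.34×0.47² = 0.075 mA.
V_DS = V_DD − I_D·R_D = 10 − 0.075×3.9 = 9.71 V.
Saturation requires V_DS ≥ V_GS − V_t = 0.47 V; 9.71 ≥ 0.47 ✓.

I_D ≈ 0.075 mA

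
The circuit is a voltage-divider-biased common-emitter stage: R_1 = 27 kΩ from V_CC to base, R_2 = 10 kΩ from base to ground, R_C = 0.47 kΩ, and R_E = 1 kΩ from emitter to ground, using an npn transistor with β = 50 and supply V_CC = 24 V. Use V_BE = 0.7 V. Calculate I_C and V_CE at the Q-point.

I_C ≈ 5 mA, V_CE ≈ 17 V

Thevenize the base divider: V_Th = V_CC·R_2/(R_1+R_2) = 24×10/37 = 6.49 V, R_Th = R_1‖R_2 = 7.3 kΩ.
Base-emitter loop: V_Th = I_B·R_Th + V_BE + (β+1)I_B·R_E, so I_B = (6.49 − 0.7) / (7.3 + 51×1) = 0.0993 mA.
I_C = β·I_B = 50×0.0993 = 4.96 mA, and I_E = (β+1)I_B = 5.06 mA.
V_CE = V_CC − I_C·R_C − I_E·R_E = 24 − 4.96×0.47 − 5.06×1 = 16.6 V.
V_CE = 16.6 V > 0.2 V confirms active-region operation.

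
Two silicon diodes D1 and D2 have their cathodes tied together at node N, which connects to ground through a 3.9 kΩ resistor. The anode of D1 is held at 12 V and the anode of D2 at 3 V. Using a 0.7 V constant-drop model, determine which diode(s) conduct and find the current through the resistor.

Assume both conduct. Then node N would need to be at both 12−0.7 = 11.3 V and 3−0.7 = 2.3 V, which is impossible.
Assume only D1 conducts: V_N = 12 − 0.7 = 11.3 V, so I_R = 11.3/3.9 = 2.9 mA.
Check D2: its anode-to-cathode voltage is 3 − 11.3 = -8.3 V < 0.7 V, so it is off. The assumption is consistent.

Only D1 conducts; I_R ≈ 2.9 mA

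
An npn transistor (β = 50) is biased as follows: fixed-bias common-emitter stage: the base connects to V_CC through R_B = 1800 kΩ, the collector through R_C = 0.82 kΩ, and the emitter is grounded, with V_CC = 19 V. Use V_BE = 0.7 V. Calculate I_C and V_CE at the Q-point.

I_C ≈ 0.51 mA, V_CE ≈ 19 V

Base loop: V_CC = I_B·R_B + V_BE, so I_B = (19 − 0.7)/1800 kΩ = 0.0102 mA.
In the active region I_C = β·I_B = 50 × 0.0102 = 0.508 mA.
Collector loop: V_CE = V_CC − I_C·R_C = 19 − 0.508×0.82 = 18.6 V.
Since V_CE = 18.6 V > V_CE(sat) ≈ 0.2 V, the transistor is in the active region as assumed.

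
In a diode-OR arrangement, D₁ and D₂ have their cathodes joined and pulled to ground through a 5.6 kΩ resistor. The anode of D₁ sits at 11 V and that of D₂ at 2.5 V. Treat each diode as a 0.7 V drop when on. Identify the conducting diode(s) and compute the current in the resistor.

Only D₁ conducts; I_R ≈ 1.8 mA

Assume both conduct. Then node N would need to be at both 11−0.7 = 10.3 V and 2.5−0.7 = 1.8 V, which is impossible.
Assume only D₁ conducts: V_N = 11 − 0.7 = 10.3 V, so I_R = 10.3/5.6 = 1.84 mA.
Check D₂: its anode-to-cathode voltage is 2.5 − 10.3 = -7.8 V < 0.7 V, so it is off. The assumption is consistent.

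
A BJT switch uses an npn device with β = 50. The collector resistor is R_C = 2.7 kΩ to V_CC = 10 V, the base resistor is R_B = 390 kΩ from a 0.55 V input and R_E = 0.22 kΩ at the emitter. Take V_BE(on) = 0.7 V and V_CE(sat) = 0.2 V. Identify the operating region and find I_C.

V_BB = 0.55 V ≤ V_BE(on) = 0.7 V, so the base-emitter junction is not forward biased.
The transistor is in cutoff: I_B = I_C = 0.

cutoff; I_C ≈ 0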